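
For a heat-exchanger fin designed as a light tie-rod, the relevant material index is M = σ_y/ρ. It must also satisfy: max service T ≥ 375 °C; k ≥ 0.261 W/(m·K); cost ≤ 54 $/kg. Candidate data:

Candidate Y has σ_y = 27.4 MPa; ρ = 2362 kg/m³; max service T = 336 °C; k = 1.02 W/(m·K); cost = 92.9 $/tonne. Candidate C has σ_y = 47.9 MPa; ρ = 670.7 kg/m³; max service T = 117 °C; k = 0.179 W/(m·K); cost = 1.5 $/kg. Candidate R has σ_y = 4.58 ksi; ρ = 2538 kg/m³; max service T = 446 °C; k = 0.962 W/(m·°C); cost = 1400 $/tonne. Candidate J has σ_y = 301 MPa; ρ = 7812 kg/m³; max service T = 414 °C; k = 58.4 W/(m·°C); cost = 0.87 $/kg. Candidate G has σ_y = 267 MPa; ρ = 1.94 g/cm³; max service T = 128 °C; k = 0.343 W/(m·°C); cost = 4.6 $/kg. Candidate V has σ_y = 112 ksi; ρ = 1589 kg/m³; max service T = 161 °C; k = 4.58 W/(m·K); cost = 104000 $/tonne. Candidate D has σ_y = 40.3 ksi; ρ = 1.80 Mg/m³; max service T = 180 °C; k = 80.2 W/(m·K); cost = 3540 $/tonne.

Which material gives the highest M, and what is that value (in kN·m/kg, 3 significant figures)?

Screen on constraints: max service T ≥ 375 °C; k ≥ 0.261 W/(m·K); cost ≤ 54 $/kg. Survivors: candidate R, candidate J.
Convert each candidate to consistent units, then evaluate M:
  candidate R: σ_y = 31.58 MPa, ρ = 2538 kg/m³
  candidate J: σ_y = 301.0 MPa, ρ = 7812 kg/m³
  candidate J: M = 38.5 kN·m/kg
  candidate R: M = 12.4 kN·m/kg
The maximum is for candidate J.

candidate J, M = 38.5 kN·m/kg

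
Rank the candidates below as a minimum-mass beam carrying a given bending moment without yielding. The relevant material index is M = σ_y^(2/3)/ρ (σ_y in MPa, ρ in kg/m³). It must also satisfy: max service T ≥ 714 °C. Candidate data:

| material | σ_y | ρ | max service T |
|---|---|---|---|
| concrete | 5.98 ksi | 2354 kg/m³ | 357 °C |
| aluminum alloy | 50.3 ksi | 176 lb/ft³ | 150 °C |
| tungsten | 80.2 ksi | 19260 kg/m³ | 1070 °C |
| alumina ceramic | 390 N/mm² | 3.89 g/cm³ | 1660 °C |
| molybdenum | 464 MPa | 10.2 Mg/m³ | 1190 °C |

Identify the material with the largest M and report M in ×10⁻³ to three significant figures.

alumina ceramic, M = 13.7×10⁻³

Screen on constraints: max service T ≥ 714 °C. Survivors: tungsten, alumina ceramic, molybdenum.
Normalizing units and computing the index:
  tungsten: σ_y = 553.0 MPa, ρ = 19260 kg/m³
  alumina ceramic: σ_y = 390.0 MPa, ρ = 3890 kg/m³
  molybdenum: σ_y = 464.0 MPa, ρ = 10200 kg/m³
  alumina ceramic: M = 13.7×10⁻³
  molybdenum: M = 5.88×10⁻³
  tungsten: M = 3.50×10⁻³
Alumina ceramic has the largest M.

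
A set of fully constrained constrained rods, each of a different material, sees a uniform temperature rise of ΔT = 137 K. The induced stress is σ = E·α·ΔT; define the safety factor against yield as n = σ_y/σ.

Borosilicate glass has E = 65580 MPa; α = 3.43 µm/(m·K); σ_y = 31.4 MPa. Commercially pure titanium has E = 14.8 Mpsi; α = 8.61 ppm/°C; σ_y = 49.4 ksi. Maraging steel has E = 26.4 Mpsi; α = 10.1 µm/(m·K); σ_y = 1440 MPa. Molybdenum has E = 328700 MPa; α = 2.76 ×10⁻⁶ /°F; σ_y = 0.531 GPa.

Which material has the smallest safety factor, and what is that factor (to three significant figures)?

In consistent units (E in GPa, α in ×10⁻⁶/K, σ_y in MPa):
  borosilicate glass: E = 65.58, α = 3.43, σ_y = 31.40 → σ = 30.8 MPa, n = 1.02
  commercially pure titanium: E = 102.0, α = 8.61, σ_y = 340.6 → σ = 120 MPa, n = 2.83
  maraging steel: E = 182.0, α = 10.1, σ_y = 1440 → σ = 252 MPa, n = 5.72
  molybdenum: E = 328.7, α = 4.97, σ_y = 531.0 → σ = 224 MPa, n = 2.37
The minimum is borosilicate glass at n = 1.02.

borosilicate glass, n = 1.02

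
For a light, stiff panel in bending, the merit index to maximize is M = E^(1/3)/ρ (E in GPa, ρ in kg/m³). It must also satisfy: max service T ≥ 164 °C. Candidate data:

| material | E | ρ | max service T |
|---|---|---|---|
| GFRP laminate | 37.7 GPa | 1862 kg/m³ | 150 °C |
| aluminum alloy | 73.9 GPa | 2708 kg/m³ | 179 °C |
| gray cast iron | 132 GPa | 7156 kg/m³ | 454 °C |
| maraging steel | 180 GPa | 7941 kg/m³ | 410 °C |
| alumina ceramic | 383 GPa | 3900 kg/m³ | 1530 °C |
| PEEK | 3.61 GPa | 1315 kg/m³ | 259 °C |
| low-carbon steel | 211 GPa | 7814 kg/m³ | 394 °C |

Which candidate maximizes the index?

alumina ceramic

Screen on constraints: max service T ≥ 164 °C. Survivors: aluminum alloy, gray cast iron, maraging steel, alumina ceramic, PEEK, low-carbon steel.
Per-candidate index values:
  alumina ceramic: M = 1.86×10⁻³
  aluminum alloy: M = 1.55×10⁻³
  PEEK: M = 1.17×10⁻³
  low-carbon steel: M = 0.762×10⁻³
  gray cast iron: M = 0.712×10⁻³
  maraging steel: M = 0.711×10⁻³
Highest index: alumina ceramic.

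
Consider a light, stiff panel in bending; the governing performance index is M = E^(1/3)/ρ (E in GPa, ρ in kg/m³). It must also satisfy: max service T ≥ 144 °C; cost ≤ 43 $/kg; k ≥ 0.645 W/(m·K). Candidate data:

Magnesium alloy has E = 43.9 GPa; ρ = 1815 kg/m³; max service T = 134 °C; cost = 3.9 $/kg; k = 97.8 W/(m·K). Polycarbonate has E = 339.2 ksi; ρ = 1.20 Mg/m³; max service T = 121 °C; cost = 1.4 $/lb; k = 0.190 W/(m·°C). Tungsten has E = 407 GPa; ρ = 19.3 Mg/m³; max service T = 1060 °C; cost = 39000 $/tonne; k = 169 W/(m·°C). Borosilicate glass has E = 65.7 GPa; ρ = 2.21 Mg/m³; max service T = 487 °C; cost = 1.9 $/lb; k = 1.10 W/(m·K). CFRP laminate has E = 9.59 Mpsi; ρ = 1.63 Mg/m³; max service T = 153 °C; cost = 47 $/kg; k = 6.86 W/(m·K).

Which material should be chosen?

Screen on constraints: max service T ≥ 144 °C; cost ≤ 43 $/kg; k ≥ 0.645 W/(m·K). Survivors: tungsten, borosilicate glass.
In SI units:
  tungsten: E = 407.0 GPa, ρ = 19300 kg/m³
  borosilicate glass: E = 65.70 GPa, ρ = 2210 kg/m³
  borosilicate glass: M = 1.83×10⁻³
  tungsten: M = 0.384×10⁻³
Borosilicate glass ranks first.

borosilicate glass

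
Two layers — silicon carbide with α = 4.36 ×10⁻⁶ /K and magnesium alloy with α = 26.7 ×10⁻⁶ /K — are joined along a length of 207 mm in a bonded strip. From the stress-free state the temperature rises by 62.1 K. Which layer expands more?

α(silicon carbide) = 4.36×10⁻⁶/K vs α(magnesium alloy) = 26.7×10⁻⁶/K.
Higher α expands more for the same ΔT: magnesium alloy.

magnesium alloy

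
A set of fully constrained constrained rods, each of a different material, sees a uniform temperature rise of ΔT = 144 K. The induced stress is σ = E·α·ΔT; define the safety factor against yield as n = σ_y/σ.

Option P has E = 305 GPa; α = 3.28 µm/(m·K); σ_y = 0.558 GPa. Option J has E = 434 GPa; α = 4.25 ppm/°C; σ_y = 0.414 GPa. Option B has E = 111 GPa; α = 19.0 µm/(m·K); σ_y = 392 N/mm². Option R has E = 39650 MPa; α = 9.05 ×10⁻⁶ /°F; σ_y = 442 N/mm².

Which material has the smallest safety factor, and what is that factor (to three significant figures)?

Converting E to GPa, α to ×10⁻⁶/K, σ_y to MPa, then σ and n for each:
  option P: E = 305.0, α = 3.28, σ_y = 558.0 → σ = 144 MPa, n = 3.87
  option J: E = 434.0, α = 4.25, σ_y = 414.0 → σ = 266 MPa, n = 1.56
  option B: E = 111.0, α = 19.0, σ_y = 392.0 → σ = 304 MPa, n = 1.29
  option R: E = 39.65, α = 16.3, σ_y = 442.0 → σ = 93.0 MPa, n = 4.75
The minimum is option B at n = 1.29.

option B, n = 1.29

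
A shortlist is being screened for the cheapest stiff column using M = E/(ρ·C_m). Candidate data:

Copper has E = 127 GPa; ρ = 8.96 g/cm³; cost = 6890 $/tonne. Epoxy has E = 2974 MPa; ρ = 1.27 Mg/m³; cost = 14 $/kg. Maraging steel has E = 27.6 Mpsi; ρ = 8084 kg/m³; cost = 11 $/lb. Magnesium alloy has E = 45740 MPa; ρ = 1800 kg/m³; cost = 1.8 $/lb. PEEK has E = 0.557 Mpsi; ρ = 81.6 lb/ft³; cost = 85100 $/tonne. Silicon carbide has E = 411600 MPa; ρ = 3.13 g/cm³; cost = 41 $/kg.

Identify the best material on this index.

Normalizing units and computing the index:
  copper: E = 127.0 GPa, ρ = 8960 kg/m³, cost = 6.890 $/kg
  epoxy: E = 2.974 GPa, ρ = 1270 kg/m³, cost = 14.00 $/kg
  maraging steel: E = 190.3 GPa, ρ = 8084 kg/m³, cost = 24.25 $/kg
  magnesium alloy: E = 45.74 GPa, ρ = 1800 kg/m³, cost = 3.968 $/kg
  PEEK: E = 3.840 GPa, ρ = 1307 kg/m³, cost = 85.10 $/kg
  silicon carbide: E = 411.6 GPa, ρ = 3130 kg/m³, cost = 41.00 $/kg
  magnesium alloy: M = 6.40 MN·m per $
  silicon carbide: M = 3.21 MN·m per $
  copper: M = 2.06 MN·m per $
  maraging steel: M = 0.971 MN·m per $
  epoxy: M = 0.167 MN·m per $
  PEEK: M = 0.0345 MN·m per $
Magnesium alloy ranks first.

magnesium alloy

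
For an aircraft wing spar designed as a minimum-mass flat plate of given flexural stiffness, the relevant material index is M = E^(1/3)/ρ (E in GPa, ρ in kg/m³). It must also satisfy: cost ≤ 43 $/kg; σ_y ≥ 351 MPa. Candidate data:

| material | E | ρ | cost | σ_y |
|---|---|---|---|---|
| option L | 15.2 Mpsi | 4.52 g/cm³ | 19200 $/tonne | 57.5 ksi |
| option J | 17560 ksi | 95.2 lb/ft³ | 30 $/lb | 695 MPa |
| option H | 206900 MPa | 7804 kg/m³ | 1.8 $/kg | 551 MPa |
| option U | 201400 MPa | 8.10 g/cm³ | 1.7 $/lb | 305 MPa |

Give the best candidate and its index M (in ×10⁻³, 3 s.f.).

option L, M = 1.04×10⁻³

Screen on constraints: cost ≤ 43 $/kg; σ_y ≥ 351 MPa. Survivors: option L, option H.
Convert each candidate to consistent units, then evaluate M:
  option L: E = 104.8 GPa, ρ = 4520 kg/m³
  option H: E = 206.9 GPa, ρ = 7804 kg/m³
  option L: M = 1.04×10⁻³
  option H: M = 0.758×10⁻³
Highest index: option L.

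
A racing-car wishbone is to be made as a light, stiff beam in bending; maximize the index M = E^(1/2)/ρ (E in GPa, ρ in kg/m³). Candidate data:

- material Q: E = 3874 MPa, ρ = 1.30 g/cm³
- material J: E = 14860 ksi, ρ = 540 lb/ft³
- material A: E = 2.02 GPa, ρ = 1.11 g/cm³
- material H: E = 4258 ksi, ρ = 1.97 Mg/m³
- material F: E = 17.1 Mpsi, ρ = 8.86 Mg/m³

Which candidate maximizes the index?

In SI units:
  material Q: E = 3.874 GPa, ρ = 1300 kg/m³
  material J: E = 102.5 GPa, ρ = 8650 kg/m³
  material A: E = 2.020 GPa, ρ = 1110 kg/m³
  material H: E = 29.36 GPa, ρ = 1970 kg/m³
  material F: E = 117.9 GPa, ρ = 8860 kg/m³
  material H: M = 2.75×10⁻³
  material Q: M = 1.51×10⁻³
  material A: M = 1.28×10⁻³
  material F: M = 1.23×10⁻³
  material J: M = 1.17×10⁻³
Highest index: material H.

material H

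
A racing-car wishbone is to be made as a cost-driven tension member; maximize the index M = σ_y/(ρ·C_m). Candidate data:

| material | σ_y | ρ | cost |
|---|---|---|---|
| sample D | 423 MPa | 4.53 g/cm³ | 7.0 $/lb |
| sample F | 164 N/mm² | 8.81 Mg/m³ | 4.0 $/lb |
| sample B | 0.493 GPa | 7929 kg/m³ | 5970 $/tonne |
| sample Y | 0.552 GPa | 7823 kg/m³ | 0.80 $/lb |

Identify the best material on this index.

In SI units:
  sample D: σ_y = 423.0 MPa, ρ = 4530 kg/m³, cost = 15.43 $/kg
  sample F: σ_y = 164.0 MPa, ρ = 8810 kg/m³, cost = 8.818 $/kg
  sample B: σ_y = 493.0 MPa, ρ = 7929 kg/m³, cost = 5.970 $/kg
  sample Y: σ_y = 552.0 MPa, ρ = 7823 kg/m³, cost = 1.764 $/kg
  sample Y: M = 40.0 kN·m per $
  sample B: M = 10.4 kN·m per $
  sample D: M = 6.05 kN·m per $
  sample F: M = 2.11 kN·m per $
Sample Y has the largest M.

sample Y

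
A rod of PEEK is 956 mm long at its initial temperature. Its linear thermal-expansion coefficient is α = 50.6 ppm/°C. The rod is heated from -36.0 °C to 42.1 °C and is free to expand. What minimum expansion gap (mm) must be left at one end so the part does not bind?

ΔT = 42.1 − (-36.0) = 78.10 K.
ΔL = α·L₀·ΔT = 50.6×10⁻⁶ × 956 mm × 78.10 K = 3.78 mm.

3.78 mm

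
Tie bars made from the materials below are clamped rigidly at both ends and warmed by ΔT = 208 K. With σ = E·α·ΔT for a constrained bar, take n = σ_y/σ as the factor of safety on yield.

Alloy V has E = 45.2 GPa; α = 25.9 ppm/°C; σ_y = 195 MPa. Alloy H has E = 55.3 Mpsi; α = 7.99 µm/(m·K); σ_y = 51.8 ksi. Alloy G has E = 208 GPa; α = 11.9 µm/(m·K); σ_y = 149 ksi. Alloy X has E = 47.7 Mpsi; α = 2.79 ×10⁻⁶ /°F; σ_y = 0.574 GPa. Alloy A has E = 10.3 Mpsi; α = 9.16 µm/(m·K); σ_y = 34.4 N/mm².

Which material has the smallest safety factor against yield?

With everything in SI (GPa, ×10⁻⁶/K, MPa):
  alloy V: E = 45.20, α = 25.9, σ_y = 195.0 → σ = 244 MPa, n = 0.801
  alloy H: E = 381.3, α = 7.99, σ_y = 357.1 → σ = 634 MPa, n = 0.564
  alloy G: E = 208.0, α = 11.9, σ_y = 1027 → σ = 515 MPa, n = 2.00
  alloy X: E = 328.9, α = 5.02, σ_y = 574.0 → σ = 344 MPa, n = 1.67
  alloy A: E = 71.02, α = 9.16, σ_y = 34.40 → σ = 135 MPa, n = 0.254
The minimum is alloy A at n = 0.254.

alloy A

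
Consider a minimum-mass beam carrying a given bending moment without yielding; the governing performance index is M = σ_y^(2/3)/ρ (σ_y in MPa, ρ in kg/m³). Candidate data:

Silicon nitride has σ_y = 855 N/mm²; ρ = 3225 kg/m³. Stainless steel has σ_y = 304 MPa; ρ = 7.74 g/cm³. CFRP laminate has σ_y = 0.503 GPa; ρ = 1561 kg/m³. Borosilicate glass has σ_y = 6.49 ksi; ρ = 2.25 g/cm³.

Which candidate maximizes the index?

After converting to SI:
  silicon nitride: σ_y = 855.0 MPa, ρ = 3225 kg/m³
  stainless steel: σ_y = 304.0 MPa, ρ = 7740 kg/m³
  CFRP laminate: σ_y = 503.0 MPa, ρ = 1561 kg/m³
  borosilicate glass: σ_y = 44.75 MPa, ρ = 2250 kg/m³
  CFRP laminate: M = 40.5×10⁻³
  silicon nitride: M = 27.9×10⁻³
  stainless steel: M = 5.84×10⁻³
  borosilicate glass: M = 5.60×10⁻³
Highest index: CFRP laminate.

CFRP laminate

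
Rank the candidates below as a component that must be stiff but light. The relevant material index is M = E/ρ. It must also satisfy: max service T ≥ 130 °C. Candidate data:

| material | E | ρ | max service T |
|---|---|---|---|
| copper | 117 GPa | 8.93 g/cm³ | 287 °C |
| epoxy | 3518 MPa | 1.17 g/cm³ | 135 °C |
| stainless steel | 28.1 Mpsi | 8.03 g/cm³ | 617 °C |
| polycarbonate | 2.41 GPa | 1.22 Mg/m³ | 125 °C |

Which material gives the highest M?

stainless steel

Screen on constraints: max service T ≥ 130 °C. Survivors: copper, epoxy, stainless steel.
Convert each candidate to consistent units, then evaluate M:
  copper: E = 117.0 GPa, ρ = 8930 kg/m³
  epoxy: E = 3.518 GPa, ρ = 1170 kg/m³
  stainless steel: E = 193.7 GPa, ρ = 8030 kg/m³
  stainless steel: M = 24.1 MN·m/kg
  copper: M = 13.1 MN·m/kg
  epoxy: M = 3.01 MN·m/kg
Highest index: stainless steel.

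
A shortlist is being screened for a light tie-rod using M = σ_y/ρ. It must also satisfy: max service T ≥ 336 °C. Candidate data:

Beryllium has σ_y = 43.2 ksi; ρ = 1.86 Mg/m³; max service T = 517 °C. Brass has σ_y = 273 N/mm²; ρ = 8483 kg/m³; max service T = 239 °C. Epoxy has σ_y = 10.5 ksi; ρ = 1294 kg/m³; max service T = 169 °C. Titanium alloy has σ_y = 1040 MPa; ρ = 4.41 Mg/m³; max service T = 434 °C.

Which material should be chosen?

Screen on constraints: max service T ≥ 336 °C. Survivors: beryllium, titanium alloy.
Putting every candidate on a common basis:
  beryllium: σ_y = 297.9 MPa, ρ = 1860 kg/m³
  titanium alloy: σ_y = 1040 MPa, ρ = 4410 kg/m³
  titanium alloy: M = 236 kN·m/kg
  beryllium: M = 160 kN·m/kg
The maximum is for titanium alloy.

titanium alloy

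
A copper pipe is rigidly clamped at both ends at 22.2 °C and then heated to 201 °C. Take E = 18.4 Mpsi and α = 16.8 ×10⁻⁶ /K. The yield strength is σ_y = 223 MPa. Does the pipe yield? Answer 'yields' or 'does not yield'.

yields

E = 18.4 Mpsi = 126.9 GPa.
ΔT = 178.8 K. Constrained thermal stress σ = E·α·ΔT = 126.9×10³ MPa × 16.8×10⁻⁶ × 178.8 = 381 MPa (compressive).
Compare to σ_y = 223 MPa: σ ≥ σ_y, so it yields.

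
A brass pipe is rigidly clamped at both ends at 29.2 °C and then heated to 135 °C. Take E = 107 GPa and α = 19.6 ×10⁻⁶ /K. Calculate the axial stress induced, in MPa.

ΔT = 105.8 K. Constrained thermal stress σ = E·α·ΔT = 107.0×10³ MPa × 19.6×10⁻⁶ × 105.8 = 222 MPa (compressive).

222 MPa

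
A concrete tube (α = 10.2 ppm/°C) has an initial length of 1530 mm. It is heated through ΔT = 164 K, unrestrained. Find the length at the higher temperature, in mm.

1532.6 mm

ΔL = α·L₀·ΔT = 10.2×10⁻⁶ × 1530 mm × 164.0 K = 2.56 mm.
L = L₀ + ΔL = 1530 + 2.56 = 1532.6 mm.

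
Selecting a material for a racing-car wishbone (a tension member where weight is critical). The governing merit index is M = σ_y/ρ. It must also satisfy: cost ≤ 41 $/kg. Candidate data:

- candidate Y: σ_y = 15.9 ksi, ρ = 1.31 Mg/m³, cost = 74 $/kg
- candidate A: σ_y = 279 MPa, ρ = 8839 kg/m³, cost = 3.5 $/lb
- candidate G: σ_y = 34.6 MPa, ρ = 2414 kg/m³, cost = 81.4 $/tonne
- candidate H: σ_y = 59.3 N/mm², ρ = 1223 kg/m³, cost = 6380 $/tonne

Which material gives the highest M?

Screen on constraints: cost ≤ 41 $/kg. Survivors: candidate A, candidate G, candidate H.
Putting every candidate on a common basis:
  candidate A: σ_y = 279.0 MPa, ρ = 8839 kg/m³
  candidate G: σ_y = 34.60 MPa, ρ = 2414 kg/m³
  candidate H: σ_y = 59.30 MPa, ρ = 1223 kg/m³
  candidate H: M = 48.5 kN·m/kg
  candidate A: M = 31.6 kN·m/kg
  candidate G: M = 14.3 kN·m/kg
The maximum is for candidate H.

candidate H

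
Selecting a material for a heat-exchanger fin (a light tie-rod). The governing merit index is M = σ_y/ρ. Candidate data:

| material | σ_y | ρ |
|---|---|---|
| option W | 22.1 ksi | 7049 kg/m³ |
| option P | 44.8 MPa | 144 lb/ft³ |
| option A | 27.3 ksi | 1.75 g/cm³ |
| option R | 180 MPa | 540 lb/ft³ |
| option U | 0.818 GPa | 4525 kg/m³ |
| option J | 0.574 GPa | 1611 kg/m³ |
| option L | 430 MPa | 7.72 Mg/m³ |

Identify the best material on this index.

Putting every candidate on a common basis:
  option W: σ_y = 152.4 MPa, ρ = 7049 kg/m³
  option P: σ_y = 44.80 MPa, ρ = 2307 kg/m³
  option A: σ_y = 188.2 MPa, ρ = 1750 kg/m³
  option R: σ_y = 180.0 MPa, ρ = 8650 kg/m³
  option U: σ_y = 818.0 MPa, ρ = 4525 kg/m³
  option J: σ_y = 574.0 MPa, ρ = 1611 kg/m³
  option L: σ_y = 430.0 MPa, ρ = 7720 kg/m³
  option J: M = 356 kN·m/kg
  option U: M = 181 kN·m/kg
  option A: M = 108 kN·m/kg
  option L: M = 55.7 kN·m/kg
  option W: M = 21.6 kN·m/kg
  option R: M = 20.8 kN·m/kg
  option P: M = 19.4 kN·m/kg
Highest index: option J.

option J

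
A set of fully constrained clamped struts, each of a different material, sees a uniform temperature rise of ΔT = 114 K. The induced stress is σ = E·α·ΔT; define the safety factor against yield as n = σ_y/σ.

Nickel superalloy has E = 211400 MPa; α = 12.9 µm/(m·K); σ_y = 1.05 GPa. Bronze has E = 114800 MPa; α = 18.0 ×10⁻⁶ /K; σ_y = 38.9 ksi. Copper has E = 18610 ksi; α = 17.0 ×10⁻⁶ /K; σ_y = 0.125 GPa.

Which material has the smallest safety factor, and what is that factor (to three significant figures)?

copper, n = 0.503

Converting E to GPa, α to ×10⁻⁶/K, σ_y to MPa, then σ and n for each:
  nickel superalloy: E = 211.4, α = 12.9, σ_y = 1050 → σ = 311 MPa, n = 3.38
  bronze: E = 114.8, α = 18.0, σ_y = 268.2 → σ = 236 MPa, n = 1.14
  copper: E = 128.3, α = 17.0, σ_y = 125.0 → σ = 249 MPa, n = 0.503
The minimum is copper at n = 0.503.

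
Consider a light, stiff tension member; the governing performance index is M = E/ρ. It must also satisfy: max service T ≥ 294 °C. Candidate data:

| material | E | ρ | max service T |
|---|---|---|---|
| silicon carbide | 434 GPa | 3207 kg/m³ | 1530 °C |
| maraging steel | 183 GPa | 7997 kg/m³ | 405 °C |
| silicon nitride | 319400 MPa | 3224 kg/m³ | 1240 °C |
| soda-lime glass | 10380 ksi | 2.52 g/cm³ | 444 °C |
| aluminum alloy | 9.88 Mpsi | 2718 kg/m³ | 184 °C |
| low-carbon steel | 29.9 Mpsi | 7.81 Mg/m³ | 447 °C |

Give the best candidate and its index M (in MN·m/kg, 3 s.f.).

silicon carbide, M = 135 MN·m/kg

Screen on constraints: max service T ≥ 294 °C. Survivors: silicon carbide, maraging steel, silicon nitride, soda-lime glass, low-carbon steel.
After converting to SI:
  silicon carbide: E = 434.0 GPa, ρ = 3207 kg/m³
  maraging steel: E = 183.0 GPa, ρ = 7997 kg/m³
  silicon nitride: E = 319.4 GPa, ρ = 3224 kg/m³
  soda-lime glass: E = 71.57 GPa, ρ = 2520 kg/m³
  low-carbon steel: E = 206.2 GPa, ρ = 7810 kg/m³
  silicon carbide: M = 135 MN·m/kg
  silicon nitride: M = 99.1 MN·m/kg
  soda-lime glass: M = 28.4 MN·m/kg
  low-carbon steel: M = 26.4 MN·m/kg
  maraging steel: M = 22.9 MN·m/kg
The maximum is for silicon carbide.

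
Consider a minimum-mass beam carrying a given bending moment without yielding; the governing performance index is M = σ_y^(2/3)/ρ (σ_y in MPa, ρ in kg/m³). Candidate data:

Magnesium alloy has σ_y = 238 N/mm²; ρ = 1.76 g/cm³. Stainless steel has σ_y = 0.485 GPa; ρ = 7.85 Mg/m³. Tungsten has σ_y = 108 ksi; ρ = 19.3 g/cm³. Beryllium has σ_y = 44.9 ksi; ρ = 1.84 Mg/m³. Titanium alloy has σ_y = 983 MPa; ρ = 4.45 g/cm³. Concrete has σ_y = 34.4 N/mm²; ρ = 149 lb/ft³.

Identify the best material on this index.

beryllium

Normalizing units and computing the index:
  magnesium alloy: σ_y = 238.0 MPa, ρ = 1760 kg/m³
  stainless steel: σ_y = 485.0 MPa, ρ = 7850 kg/m³
  tungsten: σ_y = 744.6 MPa, ρ = 19300 kg/m³
  beryllium: σ_y = 309.6 MPa, ρ = 1840 kg/m³
  titanium alloy: σ_y = 983.0 MPa, ρ = 4450 kg/m³
  concrete: σ_y = 34.40 MPa, ρ = 2387 kg/m³
  beryllium: M = 24.9×10⁻³
  titanium alloy: M = 22.2×10⁻³
  magnesium alloy: M = 21.8×10⁻³
  stainless steel: M = 7.86×10⁻³
  concrete: M = 4.43×10⁻³
  tungsten: M = 4.26×10⁻³
The maximum is for beryllium.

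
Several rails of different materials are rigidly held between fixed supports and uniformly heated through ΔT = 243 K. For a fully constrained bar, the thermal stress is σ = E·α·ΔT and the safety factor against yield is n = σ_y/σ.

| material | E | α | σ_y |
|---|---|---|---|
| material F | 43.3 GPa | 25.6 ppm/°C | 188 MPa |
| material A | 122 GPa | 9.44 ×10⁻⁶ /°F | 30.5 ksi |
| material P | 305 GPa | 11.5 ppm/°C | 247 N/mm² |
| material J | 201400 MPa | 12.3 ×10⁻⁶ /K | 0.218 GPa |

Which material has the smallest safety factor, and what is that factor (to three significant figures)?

material P, n = 0.290

In consistent units (E in GPa, α in ×10⁻⁶/K, σ_y in MPa):
  material F: E = 43.30, α = 25.6, σ_y = 188.0 → σ = 269 MPa, n = 0.698
  material A: E = 122.0, α = 17.0, σ_y = 210.3 → σ = 504 MPa, n = 0.417
  material P: E = 305.0, α = 11.5, σ_y = 247.0 → σ = 852 MPa, n = 0.290
  material J: E = 201.4, α = 12.3, σ_y = 218.0 → σ = 602 MPa, n = 0.362
The minimum is material P at n = 0.290.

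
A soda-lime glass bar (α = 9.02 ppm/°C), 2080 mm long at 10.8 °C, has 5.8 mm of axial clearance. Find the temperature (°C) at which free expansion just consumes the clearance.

α·L₀·ΔT = 5.8 mm ⇒ ΔT = 5.8 / (9.02×10⁻⁶ × 2080.0) = 309.1 K.
T = 10.8 + 309.1 = 319.9 °C.

320 °C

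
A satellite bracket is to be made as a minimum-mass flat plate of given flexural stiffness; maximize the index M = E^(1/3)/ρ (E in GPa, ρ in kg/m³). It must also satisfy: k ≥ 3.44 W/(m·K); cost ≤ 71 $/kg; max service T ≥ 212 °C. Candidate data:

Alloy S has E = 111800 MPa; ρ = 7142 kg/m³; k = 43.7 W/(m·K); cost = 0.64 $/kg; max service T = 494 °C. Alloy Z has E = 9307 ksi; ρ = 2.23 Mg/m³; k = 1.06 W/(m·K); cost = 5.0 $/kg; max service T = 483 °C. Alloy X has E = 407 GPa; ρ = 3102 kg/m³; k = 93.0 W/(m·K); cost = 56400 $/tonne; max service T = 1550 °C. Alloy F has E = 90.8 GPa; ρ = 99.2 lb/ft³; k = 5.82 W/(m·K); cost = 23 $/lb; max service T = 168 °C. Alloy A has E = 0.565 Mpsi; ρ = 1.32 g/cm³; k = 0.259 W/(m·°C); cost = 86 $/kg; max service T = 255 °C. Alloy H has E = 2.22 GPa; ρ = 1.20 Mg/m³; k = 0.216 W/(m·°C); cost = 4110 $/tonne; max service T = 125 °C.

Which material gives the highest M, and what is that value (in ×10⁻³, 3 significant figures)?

Screen on constraints: k ≥ 3.44 W/(m·K); cost ≤ 71 $/kg; max service T ≥ 212 °C. Survivors: alloy S, alloy X.
In SI units:
  alloy S: E = 111.8 GPa, ρ = 7142 kg/m³
  alloy X: E = 407.0 GPa, ρ = 3102 kg/m³
  alloy X: M = 2.39×10⁻³
  alloy S: M = 0.675×10⁻³
Alloy X ranks first.

alloy X, M = 2.39×10⁻³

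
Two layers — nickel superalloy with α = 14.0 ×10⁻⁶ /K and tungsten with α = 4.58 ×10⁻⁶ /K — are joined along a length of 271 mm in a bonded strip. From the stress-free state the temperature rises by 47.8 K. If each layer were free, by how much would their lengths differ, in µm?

Δα = |14.0 − 4.58|×10⁻⁶/K = 9.42×10⁻⁶/K.
ΔL_mismatch = Δα·L·ΔT = 9.42×10⁻⁶ × 271.0 mm × 47.8 K = 122 µm.

122 µm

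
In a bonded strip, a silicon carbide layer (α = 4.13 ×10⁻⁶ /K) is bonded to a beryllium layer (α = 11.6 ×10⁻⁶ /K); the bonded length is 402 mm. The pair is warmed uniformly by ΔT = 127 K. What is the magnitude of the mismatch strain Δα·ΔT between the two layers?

Δα = |4.13 − 11.6|×10⁻⁶/K = 7.47×10⁻⁶/K.
Mismatch strain = Δα·ΔT = 7.47×10⁻⁶ × 127.0 = 9.49×10⁻⁴.

9.49×10⁻⁴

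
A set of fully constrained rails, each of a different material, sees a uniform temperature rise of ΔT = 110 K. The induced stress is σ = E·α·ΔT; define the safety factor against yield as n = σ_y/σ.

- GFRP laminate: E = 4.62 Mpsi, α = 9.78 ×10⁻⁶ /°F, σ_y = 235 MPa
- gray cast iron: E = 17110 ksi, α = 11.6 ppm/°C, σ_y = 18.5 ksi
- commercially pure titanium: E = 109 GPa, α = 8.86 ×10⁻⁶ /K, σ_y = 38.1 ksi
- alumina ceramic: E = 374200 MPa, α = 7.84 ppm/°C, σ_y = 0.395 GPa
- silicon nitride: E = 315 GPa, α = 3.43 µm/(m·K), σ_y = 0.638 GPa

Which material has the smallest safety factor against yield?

gray cast iron

With everything in SI (GPa, ×10⁻⁶/K, MPa):
  GFRP laminate: E = 31.85, α = 17.6, σ_y = 235.0 → σ = 61.7 MPa, n = 3.81
  gray cast iron: E = 118.0, α = 11.6, σ_y = 127.6 → σ = 151 MPa, n = 0.847
  commercially pure titanium: E = 109.0, α = 8.86, σ_y = 262.7 → σ = 106 MPa, n = 2.47
  alumina ceramic: E = 374.2, α = 7.84, σ_y = 395.0 → σ = 323 MPa, n = 1.22
  silicon nitride: E = 315.0, α = 3.43, σ_y = 638.0 → σ = 119 MPa, n = 5.37
The minimum is gray cast iron at n = 0.847.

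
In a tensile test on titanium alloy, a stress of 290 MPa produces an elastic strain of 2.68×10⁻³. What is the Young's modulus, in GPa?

108 GPa

E = σ/ε = 290 MPa / 2.68×10⁻³ = 108200 MPa = 108 GPa.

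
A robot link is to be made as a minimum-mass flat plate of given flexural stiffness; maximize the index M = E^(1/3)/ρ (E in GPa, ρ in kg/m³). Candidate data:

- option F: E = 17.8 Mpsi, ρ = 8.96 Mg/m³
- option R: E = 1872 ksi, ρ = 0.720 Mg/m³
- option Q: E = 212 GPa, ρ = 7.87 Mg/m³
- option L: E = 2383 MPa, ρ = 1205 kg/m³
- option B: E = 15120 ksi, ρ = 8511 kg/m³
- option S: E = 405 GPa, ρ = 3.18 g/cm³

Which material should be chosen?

option R

Putting every candidate on a common basis:
  option F: E = 122.7 GPa, ρ = 8960 kg/m³
  option R: E = 12.91 GPa, ρ = 720.0 kg/m³
  option Q: E = 212.0 GPa, ρ = 7870 kg/m³
  option L: E = 2.383 GPa, ρ = 1205 kg/m³
  option B: E = 104.2 GPa, ρ = 8511 kg/m³
  option S: E = 405.0 GPa, ρ = 3180 kg/m³
  option R: M = 3.26×10⁻³
  option S: M = 2.33×10⁻³
  option L: M = 1.11×10⁻³
  option Q: M = 0.758×10⁻³
  option F: M = 0.555×10⁻³
  option B: M = 0.553×10⁻³
Option R has the largest M.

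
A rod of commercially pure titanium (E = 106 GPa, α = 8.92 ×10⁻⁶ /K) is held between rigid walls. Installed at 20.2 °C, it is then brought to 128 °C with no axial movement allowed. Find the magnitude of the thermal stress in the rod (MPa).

ΔT = 107.8 K. Constrained thermal stress σ = E·α·ΔT = 106.0×10³ MPa × 8.92×10⁻⁶ × 107.8 = 102 MPa (compressive).

102 MPa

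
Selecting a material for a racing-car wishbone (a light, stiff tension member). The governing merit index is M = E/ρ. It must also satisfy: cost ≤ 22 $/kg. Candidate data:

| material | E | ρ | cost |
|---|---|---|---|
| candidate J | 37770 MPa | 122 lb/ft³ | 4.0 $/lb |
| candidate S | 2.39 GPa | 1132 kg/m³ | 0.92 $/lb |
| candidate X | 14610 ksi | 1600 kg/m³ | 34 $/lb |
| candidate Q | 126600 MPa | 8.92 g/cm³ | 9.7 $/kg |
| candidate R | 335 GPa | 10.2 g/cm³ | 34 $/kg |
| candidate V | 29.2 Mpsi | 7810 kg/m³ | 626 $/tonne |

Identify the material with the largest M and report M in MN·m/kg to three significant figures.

candidate V, M = 25.8 MN·m/kg

Screen on constraints: cost ≤ 22 $/kg. Survivors: candidate J, candidate S, candidate Q, candidate V.
In SI units:
  candidate J: E = 37.77 GPa, ρ = 1954 kg/m³
  candidate S: E = 2.390 GPa, ρ = 1132 kg/m³
  candidate Q: E = 126.6 GPa, ρ = 8920 kg/m³
  candidate V: E = 201.3 GPa, ρ = 7810 kg/m³
  candidate V: M = 25.8 MN·m/kg
  candidate J: M = 19.3 MN·m/kg
  candidate Q: M = 14.2 MN·m/kg
  candidate S: M = 2.11 MN·m/kg
The maximum is for candidate V.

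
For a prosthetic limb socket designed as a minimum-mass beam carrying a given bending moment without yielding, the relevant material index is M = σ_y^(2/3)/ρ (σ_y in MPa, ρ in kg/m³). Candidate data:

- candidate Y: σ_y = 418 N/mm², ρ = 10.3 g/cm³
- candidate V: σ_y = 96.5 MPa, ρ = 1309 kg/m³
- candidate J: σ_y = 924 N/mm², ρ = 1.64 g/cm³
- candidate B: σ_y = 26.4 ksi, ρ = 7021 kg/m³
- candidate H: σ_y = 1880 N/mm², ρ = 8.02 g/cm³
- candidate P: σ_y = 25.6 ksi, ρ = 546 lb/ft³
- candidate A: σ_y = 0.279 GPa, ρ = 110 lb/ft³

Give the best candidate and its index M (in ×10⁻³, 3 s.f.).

candidate J, M = 57.8×10⁻³

Putting every candidate on a common basis:
  candidate Y: σ_y = 418.0 MPa, ρ = 10300 kg/m³
  candidate V: σ_y = 96.50 MPa, ρ = 1309 kg/m³
  candidate J: σ_y = 924.0 MPa, ρ = 1640 kg/m³
  candidate B: σ_y = 182.0 MPa, ρ = 7021 kg/m³
  candidate H: σ_y = 1880 MPa, ρ = 8020 kg/m³
  candidate P: σ_y = 176.5 MPa, ρ = 8746 kg/m³
  candidate A: σ_y = 279.0 MPa, ρ = 1762 kg/m³
  candidate J: M = 57.8×10⁻³
  candidate A: M = 24.2×10⁻³
  candidate H: M = 19.0×10⁻³
  candidate V: M = 16.1×10⁻³
  candidate Y: M = 5.43×10⁻³
  candidate B: M = 4.57×10⁻³
  candidate P: M = 3.60×10⁻³
Candidate J has the largest M.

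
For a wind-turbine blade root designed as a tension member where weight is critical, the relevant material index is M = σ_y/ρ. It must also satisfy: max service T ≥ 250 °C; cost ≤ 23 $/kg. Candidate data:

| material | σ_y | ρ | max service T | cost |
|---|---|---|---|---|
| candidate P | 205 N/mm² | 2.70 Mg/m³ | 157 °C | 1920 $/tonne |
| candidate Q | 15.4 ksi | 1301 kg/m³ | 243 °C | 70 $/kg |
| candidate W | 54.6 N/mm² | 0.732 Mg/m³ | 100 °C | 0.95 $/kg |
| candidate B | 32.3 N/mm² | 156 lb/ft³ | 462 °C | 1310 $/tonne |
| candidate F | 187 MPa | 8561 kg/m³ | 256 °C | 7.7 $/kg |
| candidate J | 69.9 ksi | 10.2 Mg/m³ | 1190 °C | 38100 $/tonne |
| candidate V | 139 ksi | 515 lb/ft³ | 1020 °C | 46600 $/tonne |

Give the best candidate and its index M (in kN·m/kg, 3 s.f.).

candidate F, M = 21.8 kN·m/kg

Screen on constraints: max service T ≥ 250 °C; cost ≤ 23 $/kg. Survivors: candidate B, candidate F.
After converting to SI:
  candidate B: σ_y = 32.30 MPa, ρ = 2499 kg/m³
  candidate F: σ_y = 187.0 MPa, ρ = 8561 kg/m³
  candidate F: M = 21.8 kN·m/kg
  candidate B: M = 12.9 kN·m/kg
The maximum is for candidate F.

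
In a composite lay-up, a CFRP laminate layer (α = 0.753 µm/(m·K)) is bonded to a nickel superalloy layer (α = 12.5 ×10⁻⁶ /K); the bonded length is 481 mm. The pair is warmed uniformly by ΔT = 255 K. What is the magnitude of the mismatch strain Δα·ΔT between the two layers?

3.00×10⁻³

Δα = |0.753 − 12.5|×10⁻⁶/K = 11.7×10⁻⁶/K.
Mismatch strain = Δα·ΔT = 11.7×10⁻⁶ × 255.0 = 3.00×10⁻³.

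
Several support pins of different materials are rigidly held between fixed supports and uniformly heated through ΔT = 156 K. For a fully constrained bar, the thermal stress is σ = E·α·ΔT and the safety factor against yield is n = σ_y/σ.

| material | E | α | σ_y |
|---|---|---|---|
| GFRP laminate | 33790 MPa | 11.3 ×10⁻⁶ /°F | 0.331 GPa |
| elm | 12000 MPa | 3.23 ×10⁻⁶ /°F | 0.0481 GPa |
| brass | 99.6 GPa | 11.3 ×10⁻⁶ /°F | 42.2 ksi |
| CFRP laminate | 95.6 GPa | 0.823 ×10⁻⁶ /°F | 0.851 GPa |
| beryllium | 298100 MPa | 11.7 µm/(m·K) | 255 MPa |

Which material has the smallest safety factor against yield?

Converting E to GPa, α to ×10⁻⁶/K, σ_y to MPa, then σ and n for each:
  GFRP laminate: E = 33.79, α = 20.3, σ_y = 331.0 → σ = 107 MPa, n = 3.09
  elm: E = 12.00, α = 5.81, σ_y = 48.10 → σ = 10.9 MPa, n = 4.42
  brass: E = 99.60, α = 20.3, σ_y = 291.0 → σ = 316 MPa, n = 0.921
  CFRP laminate: E = 95.60, α = 1.48, σ_y = 851.0 → σ = 22.1 MPa, n = 38.5
  beryllium: E = 298.1, α = 11.7, σ_y = 255.0 → σ = 544 MPa, n = 0.469
Smallest n: beryllium with n = 0.469.

beryllium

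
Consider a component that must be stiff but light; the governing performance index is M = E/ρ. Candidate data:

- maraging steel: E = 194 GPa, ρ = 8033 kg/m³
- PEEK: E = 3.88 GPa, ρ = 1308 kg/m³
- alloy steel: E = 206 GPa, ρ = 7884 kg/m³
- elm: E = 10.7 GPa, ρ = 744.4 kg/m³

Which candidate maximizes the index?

Evaluate M for each candidate:
  alloy steel: M = 26.1 MN·m/kg
  maraging steel: M = 24.2 MN·m/kg
  elm: M = 14.4 MN·m/kg
  PEEK: M = 2.97 MN·m/kg
Highest index: alloy steel.

alloy steel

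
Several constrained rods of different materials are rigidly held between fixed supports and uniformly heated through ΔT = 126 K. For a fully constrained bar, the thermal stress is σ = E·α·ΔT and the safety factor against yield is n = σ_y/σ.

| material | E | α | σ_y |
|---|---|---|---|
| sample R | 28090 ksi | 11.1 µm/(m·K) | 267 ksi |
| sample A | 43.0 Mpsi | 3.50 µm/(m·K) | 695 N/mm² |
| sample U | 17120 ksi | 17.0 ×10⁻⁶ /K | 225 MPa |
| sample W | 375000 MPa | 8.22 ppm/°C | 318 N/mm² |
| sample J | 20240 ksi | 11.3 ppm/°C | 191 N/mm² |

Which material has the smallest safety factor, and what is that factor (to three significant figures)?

Per material, after unit conversion:
  sample R: E = 193.7, α = 11.1, σ_y = 1841 → σ = 271 MPa, n = 6.80
  sample A: E = 296.5, α = 3.50, σ_y = 695.0 → σ = 131 MPa, n = 5.32
  sample U: E = 118.0, α = 17.0, σ_y = 225.0 → σ = 253 MPa, n = 0.890
  sample W: E = 375.0, α = 8.22, σ_y = 318.0 → σ = 388 MPa, n = 0.819
  sample J: E = 139.5, α = 11.3, σ_y = 191.0 → σ = 199 MPa, n = 0.961
Smallest n: sample W with n = 0.819.

sample W, n = 0.819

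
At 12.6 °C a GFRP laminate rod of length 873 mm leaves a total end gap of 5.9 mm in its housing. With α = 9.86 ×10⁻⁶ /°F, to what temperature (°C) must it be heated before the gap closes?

α = 9.86×10⁻⁶/°F × 9/5 = 17.7×10⁻⁶/K.
α·L₀·ΔT = 5.9 mm ⇒ ΔT = 5.9 / (17.7×10⁻⁶ × 873.0) = 380.8 K.
T = 12.6 + 380.8 = 393.4 °C.

393 °C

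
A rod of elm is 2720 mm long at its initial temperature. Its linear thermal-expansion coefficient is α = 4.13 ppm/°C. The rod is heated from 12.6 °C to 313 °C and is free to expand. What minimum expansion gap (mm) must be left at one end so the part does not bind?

ΔT = 313 − 12.6 = 300.4 K.
ΔL = α·L₀·ΔT = 4.13×10⁻⁶ × 2720 mm × 300.4 K = 3.37 mm.

3.37 mm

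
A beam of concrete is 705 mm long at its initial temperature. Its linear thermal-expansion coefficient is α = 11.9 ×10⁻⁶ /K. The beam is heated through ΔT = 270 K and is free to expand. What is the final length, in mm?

707.27 mm

ΔL = α·L₀·ΔT = 11.9×10⁻⁶ × 705 mm × 270.0 K = 2.27 mm.
L = L₀ + ΔL = 705 + 2.27 = 707.27 mm.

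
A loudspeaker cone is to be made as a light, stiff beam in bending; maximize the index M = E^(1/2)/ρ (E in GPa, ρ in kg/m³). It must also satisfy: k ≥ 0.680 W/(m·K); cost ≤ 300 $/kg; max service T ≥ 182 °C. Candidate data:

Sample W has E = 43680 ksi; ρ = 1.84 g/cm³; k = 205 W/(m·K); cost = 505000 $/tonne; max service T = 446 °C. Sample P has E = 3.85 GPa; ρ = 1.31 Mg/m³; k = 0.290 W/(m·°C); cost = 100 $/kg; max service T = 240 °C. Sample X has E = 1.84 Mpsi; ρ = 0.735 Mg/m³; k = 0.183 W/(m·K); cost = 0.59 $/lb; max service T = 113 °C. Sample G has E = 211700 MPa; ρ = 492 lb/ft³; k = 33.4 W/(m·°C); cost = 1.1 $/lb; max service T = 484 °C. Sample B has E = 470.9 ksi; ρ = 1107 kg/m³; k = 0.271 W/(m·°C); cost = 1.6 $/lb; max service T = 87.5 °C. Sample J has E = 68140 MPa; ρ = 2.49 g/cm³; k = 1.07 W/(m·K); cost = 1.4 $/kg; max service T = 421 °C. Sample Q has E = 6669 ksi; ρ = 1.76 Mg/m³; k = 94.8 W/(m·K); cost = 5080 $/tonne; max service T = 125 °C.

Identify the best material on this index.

Screen on constraints: k ≥ 0.680 W/(m·K); cost ≤ 300 $/kg; max service T ≥ 182 °C. Survivors: sample G, sample J.
In SI units:
  sample G: E = 211.7 GPa, ρ = 7881 kg/m³
  sample J: E = 68.14 GPa, ρ = 2490 kg/m³
  sample J: M = 3.32×10⁻³
  sample G: M = 1.85×10⁻³
Highest index: sample J.

sample J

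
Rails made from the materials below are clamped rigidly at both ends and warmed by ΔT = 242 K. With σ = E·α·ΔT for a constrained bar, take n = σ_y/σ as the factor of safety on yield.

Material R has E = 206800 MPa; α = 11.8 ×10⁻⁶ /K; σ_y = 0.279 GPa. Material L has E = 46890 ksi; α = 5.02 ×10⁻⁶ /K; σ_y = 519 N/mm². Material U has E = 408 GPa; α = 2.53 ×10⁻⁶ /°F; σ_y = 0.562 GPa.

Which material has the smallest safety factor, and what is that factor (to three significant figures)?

material R, n = 0.472

In consistent units (E in GPa, α in ×10⁻⁶/K, σ_y in MPa):
  material R: E = 206.8, α = 11.8, σ_y = 279.0 → σ = 591 MPa, n = 0.472
  material L: E = 323.3, α = 5.02, σ_y = 519.0 → σ = 393 MPa, n = 1.32
  material U: E = 408.0, α = 4.55, σ_y = 562.0 → σ = 450 MPa, n = 1.25
Smallest n: material R with n = 0.472.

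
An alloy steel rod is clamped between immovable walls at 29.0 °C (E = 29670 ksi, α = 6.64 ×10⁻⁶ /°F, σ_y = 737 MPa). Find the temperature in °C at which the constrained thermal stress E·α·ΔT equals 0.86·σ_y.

E = 29670 ksi = 204.6 GPa.
α = 6.64×10⁻⁶/°F × 9/5 = 12.0×10⁻⁶/K.
E·α·ΔT = 633.8 MPa ⇒ ΔT = 633.8 / (204.6×10³ × 12.0×10⁻⁶) = 259.2 K.
T = 29.0 + 259.2 = 288.2 °C.

288 °C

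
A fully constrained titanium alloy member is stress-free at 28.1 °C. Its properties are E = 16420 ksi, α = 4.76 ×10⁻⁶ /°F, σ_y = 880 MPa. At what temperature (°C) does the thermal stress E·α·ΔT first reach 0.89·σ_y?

E = 16420 ksi = 113.2 GPa.
α = 4.76×10⁻⁶/°F × 9/5 = 8.57×10⁻⁶/K.
E·α·ΔT = 783.2 MPa ⇒ ΔT = 783.2 / (113.2×10³ × 8.57×10⁻⁶) = 807.4 K.
T = 28.1 + 807.4 = 835.5 °C.

836 °C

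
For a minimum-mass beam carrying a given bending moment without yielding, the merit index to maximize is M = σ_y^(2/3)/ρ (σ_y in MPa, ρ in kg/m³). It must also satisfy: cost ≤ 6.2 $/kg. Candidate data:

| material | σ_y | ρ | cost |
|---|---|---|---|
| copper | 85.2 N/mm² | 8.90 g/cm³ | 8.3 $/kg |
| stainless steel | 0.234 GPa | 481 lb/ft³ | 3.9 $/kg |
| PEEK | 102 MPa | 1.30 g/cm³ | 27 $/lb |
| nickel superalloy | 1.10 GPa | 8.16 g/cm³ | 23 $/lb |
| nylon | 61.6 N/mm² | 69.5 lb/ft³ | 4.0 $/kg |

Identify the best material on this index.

nylon

Screen on constraints: cost ≤ 6.2 $/kg. Survivors: stainless steel, nylon.
After converting to SI:
  stainless steel: σ_y = 234.0 MPa, ρ = 7705 kg/m³
  nylon: σ_y = 61.60 MPa, ρ = 1113 kg/m³
  nylon: M = 14.0×10⁻³
  stainless steel: M = 4.93×10⁻³
Highest index: nylon.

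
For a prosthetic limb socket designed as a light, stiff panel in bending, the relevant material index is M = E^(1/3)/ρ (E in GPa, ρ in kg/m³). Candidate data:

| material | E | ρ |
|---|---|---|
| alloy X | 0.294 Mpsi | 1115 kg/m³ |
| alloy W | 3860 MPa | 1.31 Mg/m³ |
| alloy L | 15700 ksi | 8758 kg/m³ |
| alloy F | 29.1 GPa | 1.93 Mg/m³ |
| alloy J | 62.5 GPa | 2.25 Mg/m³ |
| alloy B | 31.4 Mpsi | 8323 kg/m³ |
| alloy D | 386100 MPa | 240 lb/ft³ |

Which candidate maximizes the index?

Putting every candidate on a common basis:
  alloy X: E = 2.027 GPa, ρ = 1115 kg/m³
  alloy W: E = 3.860 GPa, ρ = 1310 kg/m³
  alloy L: E = 108.2 GPa, ρ = 8758 kg/m³
  alloy F: E = 29.10 GPa, ρ = 1930 kg/m³
  alloy J: E = 62.50 GPa, ρ = 2250 kg/m³
  alloy B: E = 216.5 GPa, ρ = 8323 kg/m³
  alloy D: E = 386.1 GPa, ρ = 3844 kg/m³
  alloy D: M = 1.89×10⁻³
  alloy J: M = 1.76×10⁻³
  alloy F: M = 1.59×10⁻³
  alloy W: M = 1.20×10⁻³
  alloy X: M = 1.14×10⁻³
  alloy B: M = 0.721×10⁻³
  alloy L: M = 0.544×10⁻³
The maximum is for alloy D.

alloy D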